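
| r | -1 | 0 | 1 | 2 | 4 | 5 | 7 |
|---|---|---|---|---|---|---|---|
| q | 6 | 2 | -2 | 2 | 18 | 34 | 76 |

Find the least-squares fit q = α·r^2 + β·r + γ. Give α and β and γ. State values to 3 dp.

Forming AᵀA = [[3300, 540, 96]; [540, 96, 18]; [96, 18, 7]] and Aᵀq = [4874, 770, 136]ᵀ gives AᵀA·[α, β, γ]ᵀ = Aᵀq.
Row-reducing yields α = 3847/1848, β = -7061/1848, γ = 31/44.

α = 2.082, β = -3.821, γ = 0.705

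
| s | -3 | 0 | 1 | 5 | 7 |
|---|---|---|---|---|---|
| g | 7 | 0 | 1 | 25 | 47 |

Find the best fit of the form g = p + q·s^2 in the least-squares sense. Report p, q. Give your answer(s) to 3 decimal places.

Compute the Gram sums: Σ1 = 5, Σs^2 = 84, Σs^2·s^2 = 3108.
And Σg = 80, Σs^2·g = 2992.
MᵀM·[p, q]ᵀ = Mᵀg becomes [[5, 84]; [84, 3108]]·[p, q]ᵀ = [80, 2992]ᵀ.
Eliminating q: 3108·(row 1) − 84·(row 2) gives 8484·p = 3108·80 − 84·2992 = -2688, so p = -32/101.
Then q = (2992 − 84·(-32/101))/3108 = 2060/2121.

p = -0.317, q = 0.971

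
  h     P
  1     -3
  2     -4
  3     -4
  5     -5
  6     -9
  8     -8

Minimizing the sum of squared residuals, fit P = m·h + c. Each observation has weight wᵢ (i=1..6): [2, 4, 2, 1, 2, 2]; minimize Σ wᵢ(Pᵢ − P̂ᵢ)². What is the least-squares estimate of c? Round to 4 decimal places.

Sums needed: Σwᵢ·h·h = 261, Σwᵢ·h = 49, Σwᵢ·1 = 13.
And Σwᵢ·h·P = -323, Σwᵢ·P = -69.
XᵀWX·[m, c]ᵀ = XᵀWP becomes [[261, 49]; [49, 13]]·[m, c]ᵀ = [-323, -69]ᵀ.
Δ = 261·13 − 49² = 992.
m = ((-323)·13 − 49·(-69))/992 = -409/496; c = (261·(-69) − 49·(-323))/992 = -1091/496.

c = -2.1996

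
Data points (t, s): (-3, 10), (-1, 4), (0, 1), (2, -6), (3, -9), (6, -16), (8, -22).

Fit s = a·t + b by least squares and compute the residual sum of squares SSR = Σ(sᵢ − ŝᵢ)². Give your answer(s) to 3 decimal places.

Entries of MᵀM: Σt·t = 123, Σt = 15, Σ1 = 7.
Right-hand side: Σt·s = -345, Σs = -38.
MᵀM·[a, b]ᵀ = Mᵀs becomes [[123, 15]; [15, 7]]·[a, b]ᵀ = [-345, -38]ᵀ.
Eliminating b: 7·(row 1) − 15·(row 2) gives 636·a = 7·(-345) − 15·(-38) = -1845, so a = -615/212.
Then b = ((-38) − 15·(-615/212))/7 = 167/212.
Residuals: 27/53, 33/106, 45/212, -209/212, -115/106, 131/212, 89/212; SSR = 659/212.

SSR = 3.108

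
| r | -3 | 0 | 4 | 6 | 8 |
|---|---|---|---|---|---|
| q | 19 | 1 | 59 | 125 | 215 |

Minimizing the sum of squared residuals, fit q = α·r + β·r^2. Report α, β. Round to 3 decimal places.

The normal equations are: 125·α + 765·β = 2649;  765·α + 5729·β = 19375.
Eliminating β: 5729·(row 1) − 765·(row 2) gives 130900·α = 5729·2649 − 765·19375 = 354246, so α = 10419/3850.
Then β = (19375 − 765·(10419/3850))/5729 = 39539/13090.

α = 2.706, β = 3.021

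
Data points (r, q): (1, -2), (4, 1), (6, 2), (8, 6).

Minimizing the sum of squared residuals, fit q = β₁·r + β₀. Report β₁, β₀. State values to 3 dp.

β₁ = 1.075, β₀ = -3.355

Entries of AᵀA: Σr·r = 117, Σr = 19, Σ1 = 4.
Right-hand side: Σr·q = 62, Σq = 7.
So AᵀA·[β₁, β₀]ᵀ = Aᵀq: [[117, 19]; [19, 4]]·[β₁, β₀]ᵀ = [62, 7]ᵀ.
Eliminating β₀: 4·(row 1) − 19·(row 2) gives 107·β₁ = 4·62 − 19·7 = 115, so β₁ = 115/107.
Then β₀ = (7 − 19·(115/107))/4 = -359/107.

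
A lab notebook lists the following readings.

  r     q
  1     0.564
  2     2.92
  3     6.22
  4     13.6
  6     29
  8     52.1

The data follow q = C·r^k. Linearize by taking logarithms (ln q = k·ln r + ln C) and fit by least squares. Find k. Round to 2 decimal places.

Taking logs, ln q = k·ln r + ln C, so regress ln q on ln r.
Σln r = 7.0493, Σ(ln r)² = 11.1437, Σln q = 12.2572, Σln r·ln q = 20.6229.
Equations: 11.1437·k + 7.0493·ln C = 20.6229;  7.0493·k + 6·ln C = 12.2572.
Δ = 11.1437·6 − (7.0493)² = 17.1702; k = (20.6229·6 − 7.0493·12.2572)/17.1702 = 2.17430, ln C = (11.1437·12.2572 − 7.0493·20.6229)/17.1702 = -0.51167.

k = 2.17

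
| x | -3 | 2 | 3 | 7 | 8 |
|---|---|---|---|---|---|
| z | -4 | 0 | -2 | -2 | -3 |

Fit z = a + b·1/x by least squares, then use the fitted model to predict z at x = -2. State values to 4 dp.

ẑ = -5.0385

Entries of MᵀM: Σ1 = 5, Σ1/x = 43/56, Σ1/x·1/x = 14345/28224.
Moment sums: Σz = -11, Σ1/x·z = 1/168.
So MᵀM·[a, b]ᵀ = Mᵀz: [[5, 43/56]; [43/56, 14345/28224]]·[a, b]ᵀ = [-11, 1/168]ᵀ.
Eliminating b: (14345/28224)·(row 1) − (43/56)·(row 2) gives (13771/7056)·a = (14345/28224)·(-11) − (43/56)·(1/168) = -39481/7056, so a = -39481/13771.
Then b = ((1/168) − (43/56)·(-39481/13771))/(14345/28224) = 59808/13771.
At x = -2: ẑ = (-39481/13771)·(1) + (59808/13771)·(-1/2) = -69385/13771.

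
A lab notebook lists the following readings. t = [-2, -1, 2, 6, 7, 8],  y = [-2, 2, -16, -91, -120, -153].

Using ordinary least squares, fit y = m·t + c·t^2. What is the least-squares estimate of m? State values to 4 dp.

With design matrix A, AᵀA = [[158, 1070]; [1070, 7826]] and Aᵀy = [-2640, -19018]ᵀ.
Determinant 158·7826 − 1070² = 91608.
m = ((-2640)·7826 − 1070·(-19018))/91608 = -77845/22902; c = (158·(-19018) − 1070·(-2640))/91608 = -45011/22902.

m = -3.3990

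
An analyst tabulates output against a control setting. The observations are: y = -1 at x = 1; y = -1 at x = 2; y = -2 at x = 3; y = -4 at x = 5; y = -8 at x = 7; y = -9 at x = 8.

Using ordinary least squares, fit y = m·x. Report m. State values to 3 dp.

m = -1.033

The normal equations are: 152·m = -157.
(Σx·x = 152, Σx·y = -157.)
Hence m = -157 / 152 ≈ -1.03289.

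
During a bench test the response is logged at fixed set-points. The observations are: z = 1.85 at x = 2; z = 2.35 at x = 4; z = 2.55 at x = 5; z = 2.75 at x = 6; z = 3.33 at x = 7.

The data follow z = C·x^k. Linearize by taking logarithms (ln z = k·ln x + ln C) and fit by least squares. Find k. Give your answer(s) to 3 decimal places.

k = 0.426

Taking logs, ln z = k·ln x + ln C, so regress ln z on ln x.
Sums: Σln x = 7.4265, Σ(ln x)² = 11.9895, Σln z = 4.6203, Σln x·ln z = 7.2709.
Normal system: [[11.9895, 7.4265]; [7.4265, 5]]·[k, ln C]ᵀ = [7.2709, 4.6203]ᵀ.
Solving (det = 4.7940): k = 0.42591, ln C = 0.29144.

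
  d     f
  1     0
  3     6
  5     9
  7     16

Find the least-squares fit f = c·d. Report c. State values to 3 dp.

c = 2.083

The normal equations are: 84·c = 175.
c = 175/84 = 2.08333.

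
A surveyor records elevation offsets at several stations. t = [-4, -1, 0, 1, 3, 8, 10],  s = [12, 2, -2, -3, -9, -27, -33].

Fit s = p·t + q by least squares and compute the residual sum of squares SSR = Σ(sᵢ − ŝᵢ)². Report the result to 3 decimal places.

Entries of MᵀM: Σt·t = 191, Σt = 17, Σ1 = 7.
And Σt·s = -626, Σs = -60.
Eliminating q: 7·(row 1) − 17·(row 2) gives 1048·p = 7·(-626) − 17·(-60) = -3362, so p = -1681/524.
Then q = ((-60) − 17·(-1681/524))/7 = -409/524.
Residuals: -27/524, -56/131, -639/524, 259/262, 184/131, -291/524, -73/524; SSR = 1297/262.

SSR = 4.950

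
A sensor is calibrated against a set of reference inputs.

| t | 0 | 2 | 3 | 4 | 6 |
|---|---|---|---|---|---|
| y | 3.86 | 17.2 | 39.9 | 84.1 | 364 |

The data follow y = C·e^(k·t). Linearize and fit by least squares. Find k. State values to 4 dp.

With ln yᵢ as the transformed response and tᵢ as the regressor:
XᵀX = [[65.0000, 15.0000]; [15.0000, 5]], rhs = [69.8599, 18.2111]ᵀ  (here Σt = 15.0000, Σ(t)² = 65.0000, Σln y = 18.2111, Σt·ln y = 69.8599).
Δ = 65.0000·5 − (15.0000)² = 100.0000; k = (69.8599·5 − 15.0000·18.2111)/100.0000 = 0.76133, ln C = (65.0000·18.2111 − 15.0000·69.8599)/100.0000 = 1.35824.

k = 0.7613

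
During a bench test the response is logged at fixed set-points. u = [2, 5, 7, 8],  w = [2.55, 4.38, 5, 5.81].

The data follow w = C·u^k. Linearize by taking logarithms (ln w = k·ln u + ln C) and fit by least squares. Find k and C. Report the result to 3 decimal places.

Taking logs, ln w = k·ln u + ln C, so regress ln w on ln u.
AᵀA = [[11.1814, 6.3279]; [6.3279, 4]], rhs = [9.8168, 5.7822]ᵀ  (here Σln u = 6.3279, Σ(ln u)² = 11.1814, Σln w = 5.7822, Σln u·ln w = 9.8168).
Slope k = (n·Σln u·ln w − Σln u·Σln w)/(n·Σ(ln u)² − (Σln u)²) = (4·9.8168 − 6.3279·5.7822)/4.6828 = 0.57193; ln C = (Σln w − k·Σln u)/n = 0.54076, so C = exp(0.54076) = 1.71732.

k = 0.572, C = 1.717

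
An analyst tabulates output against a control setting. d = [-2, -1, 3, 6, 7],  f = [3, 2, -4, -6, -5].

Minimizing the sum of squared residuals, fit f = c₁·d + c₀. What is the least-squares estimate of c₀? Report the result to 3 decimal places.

c₀ = 0.592

From the data, Σd·d = 99, Σd = 13, Σ1 = 5.
Right-hand side: Σd·f = -91, Σf = -10.
So MᵀM·[c₁, c₀]ᵀ = Mᵀf: [[99, 13]; [13, 5]]·[c₁, c₀]ᵀ = [-91, -10]ᵀ.
Δ = 99·5 − 13² = 326.
c₁ = ((-91)·5 − 13·(-10))/326 = -325/326; c₀ = (99·(-10) − 13·(-91))/326 = 193/326.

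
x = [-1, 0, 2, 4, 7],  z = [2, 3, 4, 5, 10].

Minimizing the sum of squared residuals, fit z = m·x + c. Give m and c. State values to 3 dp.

Sums needed: Σx·x = 70, Σx = 12, Σ1 = 5.
Right-hand side: Σx·z = 96, Σz = 24.
Normal equations: [[70, 12]; [12, 5]]·[m, c]ᵀ = [96, 24]ᵀ.
Eliminating c: 5·(row 1) − 12·(row 2) gives 206·m = 5·96 − 12·24 = 192, so m = 96/103.
Then c = (24 − 12·(96/103))/5 = 264/103.

m = 0.932, c = 2.563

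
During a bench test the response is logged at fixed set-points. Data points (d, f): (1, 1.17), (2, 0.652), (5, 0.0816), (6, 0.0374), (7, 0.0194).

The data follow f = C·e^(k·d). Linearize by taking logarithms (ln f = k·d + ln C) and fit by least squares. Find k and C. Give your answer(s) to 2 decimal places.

k = -0.69, C = 2.46

Let Y = ln f. Fitting Y = k·d + ln C by least squares:
AᵀA = [[115.0000, 21.0000]; [21.0000, 5]], rhs = [-60.5419, -10.0052]ᵀ  (here Σd = 21.0000, Σ(d)² = 115.0000, Σln f = -10.0052, Σd·ln f = -60.5419).
Slope k = (n·Σd·ln f − Σd·Σln f)/(n·Σ(d)² − (Σd)²) = (5·-60.5419 − 21.0000·-10.0052)/134.0000 = -0.69105; ln C = (Σln f − k·Σd)/n = 0.90136, so C = exp(0.90136) = 2.46296.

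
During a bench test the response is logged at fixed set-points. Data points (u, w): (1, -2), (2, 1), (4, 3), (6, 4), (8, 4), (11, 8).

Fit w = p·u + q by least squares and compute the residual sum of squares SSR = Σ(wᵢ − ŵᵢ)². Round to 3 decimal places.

From the data, Σu·u = 242, Σu = 32, Σ1 = 6.
Moment sums: Σu·w = 156, Σw = 18.
So MᵀM·[p, q]ᵀ = Mᵀw: [[242, 32]; [32, 6]]·[p, q]ᵀ = [156, 18]ᵀ.
Δ = 242·6 − 32² = 428.
p = (156·6 − 32·18)/428 = 90/107; q = (242·18 − 32·156)/428 = -159/107.
Residuals: -145/107, 86/107, 120/107, 47/107, -133/107, 25/107; SSR = 592/107.

SSR = 5.533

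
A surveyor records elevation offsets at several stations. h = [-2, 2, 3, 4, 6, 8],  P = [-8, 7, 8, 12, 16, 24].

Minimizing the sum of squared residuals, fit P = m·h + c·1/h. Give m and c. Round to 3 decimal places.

m = 2.807, c = 2.777

The normal system MᵀM·[m, c]ᵀ = MᵀP is [[133, 6]; [6, 413/576]]·[m, c]ᵀ = [390, 113/6]ᵀ.
Δ = 133·(413/576) − 6² = 34193/576.
m = (390·(413/576) − 6·(113/6))/(34193/576) = 95982/34193; c = (133·(113/6) − 6·390)/(34193/576) = 94944/34193.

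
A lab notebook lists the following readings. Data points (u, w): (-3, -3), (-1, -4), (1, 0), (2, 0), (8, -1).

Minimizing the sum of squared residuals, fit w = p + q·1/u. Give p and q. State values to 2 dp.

p = -1.73, q = 2.26

The normal equations are: 5·p + (7/24)·q = -8;  (7/24)·p + (1369/576)·q = 39/8.
Eliminating q: (1369/576)·(row 1) − (7/24)·(row 2) gives (1699/144)·p = (1369/576)·(-8) − (7/24)·(39/8) = -11771/576, so p = -11771/6796.
Then q = ((39/8) − (7/24)·(-11771/6796))/(1369/576) = 3846/1699.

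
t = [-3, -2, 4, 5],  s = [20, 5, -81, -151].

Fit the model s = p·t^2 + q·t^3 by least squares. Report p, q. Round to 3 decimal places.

The normal system XᵀX·[p, q]ᵀ = Xᵀs is [[978, 3874]; [3874, 20514]]·[p, q]ᵀ = [-4871, -24639]ᵀ.
Determinant 978·20514 − 3874² = 5054816.
p = ((-4871)·20514 − 3874·(-24639))/5054816 = -21501/24302; q = (978·(-24639) − 3874·(-4871))/5054816 = -163334/157963.

p = -0.885, q = -1.034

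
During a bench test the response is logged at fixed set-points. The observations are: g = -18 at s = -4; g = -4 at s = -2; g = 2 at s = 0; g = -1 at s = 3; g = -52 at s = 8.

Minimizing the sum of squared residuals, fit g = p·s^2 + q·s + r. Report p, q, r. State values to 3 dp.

p = -1.020, q = 1.314, r = 3.065

XᵀX·[p, q, r]ᵀ = Xᵀg reads: 4449·p + 467·q + 93·r = -3641;  467·p + 93·q + 5·r = -339;  93·p + 5·q + 5·r = -73.
Row-reducing yields p = -11527/11297, q = 14842/11297, r = 34624/11297.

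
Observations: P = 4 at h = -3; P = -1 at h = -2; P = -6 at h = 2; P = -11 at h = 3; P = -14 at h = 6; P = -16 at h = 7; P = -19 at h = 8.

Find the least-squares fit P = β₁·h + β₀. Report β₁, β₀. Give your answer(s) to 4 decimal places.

β₁ = -1.9107, β₀ = -3.2679

The normal equations are: 175·β₁ + 21·β₀ = -403;  21·β₁ + 7·β₀ = -63.
Eliminating β₀: 7·(row 1) − 21·(row 2) gives 784·β₁ = 7·(-403) − 21·(-63) = -1498, so β₁ = -107/56.
Then β₀ = ((-63) − 21·(-107/56))/7 = -183/56.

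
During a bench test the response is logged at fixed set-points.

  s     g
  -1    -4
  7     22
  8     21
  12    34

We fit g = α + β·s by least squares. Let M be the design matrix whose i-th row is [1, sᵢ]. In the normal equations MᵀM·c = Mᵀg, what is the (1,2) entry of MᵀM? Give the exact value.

Row 1 ↔ basis 1, column 2 ↔ basis s, so (MᵀM)_{1,2} = Σᵢ s = (1)·(-1) + (1)·(7) + (1)·(8) + (1)·(12) = 26.

26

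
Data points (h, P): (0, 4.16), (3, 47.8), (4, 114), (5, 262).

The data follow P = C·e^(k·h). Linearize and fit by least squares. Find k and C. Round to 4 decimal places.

k = 0.8283, C = 4.1138

With ln Pᵢ as the transformed response and hᵢ as the regressor:
XᵀX = [[50.0000, 12.0000]; [12.0000, 4]], rhs = [58.3876, 15.5971]ᵀ  (here Σh = 12.0000, Σ(h)² = 50.0000, Σln P = 15.5971, Σh·ln P = 58.3876).
Slope k = (n·Σh·ln P − Σh·Σln P)/(n·Σ(h)² − (Σh)²) = (4·58.3876 − 12.0000·15.5971)/56.0000 = 0.82831; ln C = (Σln P − k·Σh)/n = 1.41434, so C = exp(1.41434) = 4.11377.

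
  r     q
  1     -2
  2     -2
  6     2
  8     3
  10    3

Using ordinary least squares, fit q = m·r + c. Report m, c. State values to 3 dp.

m = 0.649, c = -2.703

With design matrix A, AᵀA = [[205, 27]; [27, 5]] and Aᵀq = [60, 4]ᵀ.
Determinant 205·5 − 27² = 296.
m = (60·5 − 27·4)/296 = 24/37; c = (205·4 − 27·60)/296 = -100/37.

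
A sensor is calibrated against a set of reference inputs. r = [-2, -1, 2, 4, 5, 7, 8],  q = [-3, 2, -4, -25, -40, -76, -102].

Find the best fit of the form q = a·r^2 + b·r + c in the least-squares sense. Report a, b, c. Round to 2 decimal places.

a = -1.56, b = -0.53, c = 2.60

Normal-equation sums: Σr^2·r^2 = 7411, Σr^2·r = 1043, Σr^2 = 163, Σr·r = 163, Σr = 23, Σ1 = 7.
Right-hand side: Σr^2·q = -11678, Σr·q = -1652, Σq = -248.
Inverting the 3×3 Gram matrix, [a, b, c]ᵀ = [-26633/17094, -41/77, 44459/17094]ᵀ.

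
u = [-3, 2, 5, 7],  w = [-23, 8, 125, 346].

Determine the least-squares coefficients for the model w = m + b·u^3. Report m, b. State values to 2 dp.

Setting ∂/∂m … = 0 gives: 4·m + 449·b = 456;  449·m + 134067·b = 134988.
(Σ1 = 4, Σu^3 = 449, Σu^3·u^3 = 134067, Σw = 456, Σu^3·w = 134988.)
Determinant 4·134067 − 449² = 334667.
m = (456·134067 − 449·134988)/334667 = 524940/334667; b = (4·134988 − 449·456)/334667 = 335208/334667.

m = 1.57, b = 1.00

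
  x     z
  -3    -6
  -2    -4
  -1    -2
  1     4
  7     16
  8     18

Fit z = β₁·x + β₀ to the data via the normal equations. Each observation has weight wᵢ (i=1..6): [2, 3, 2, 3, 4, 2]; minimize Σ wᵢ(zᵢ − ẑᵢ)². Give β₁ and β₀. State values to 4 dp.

Entries of MᵀWM: Σwᵢ·x·x = 359, Σwᵢ·x = 33, Σwᵢ·1 = 16.
And Σwᵢ·x·z = 812, Σwᵢ·z = 84.
Normal equations: [[359, 33]; [33, 16]]·[β₁, β₀]ᵀ = [812, 84]ᵀ.
Eliminating β₀: 16·(row 1) − 33·(row 2) gives 4655·β₁ = 16·812 − 33·84 = 10220, so β₁ = 292/133.
Then β₀ = (84 − 33·(292/133))/16 = 96/133.

β₁ = 2.1955, β₀ = 0.7218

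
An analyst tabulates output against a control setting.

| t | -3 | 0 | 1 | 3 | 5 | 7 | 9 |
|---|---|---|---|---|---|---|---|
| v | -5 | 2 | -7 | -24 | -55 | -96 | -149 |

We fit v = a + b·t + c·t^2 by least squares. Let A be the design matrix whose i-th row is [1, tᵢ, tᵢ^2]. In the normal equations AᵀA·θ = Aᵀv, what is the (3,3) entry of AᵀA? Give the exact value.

9750

Row 3 ↔ basis t^2, column 3 ↔ basis t^2, so (AᵀA)_{3,3} = Σᵢ (t^2)·(t^2) = (9)·(9) + (0)·(0) + (1)·(1) + (9)·(9) + (25)·(25) + (49)·(49) + (81)·(81) = 9750.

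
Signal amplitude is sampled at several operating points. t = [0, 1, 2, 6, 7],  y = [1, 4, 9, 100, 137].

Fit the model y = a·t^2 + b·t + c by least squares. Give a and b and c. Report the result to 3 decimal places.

a = 3.025, b = -1.787, c = 1.459

Setting ∂/∂a … = 0 gives: 3714·a + 568·b + 90·c = 10353;  568·a + 90·b + 16·c = 1581;  90·a + 16·b + 5·c = 251.
(Σt^2·t^2 = 3714, Σt^2·t = 568, Σt^2 = 90, Σt·t = 90, Σt = 16, Σ1 = 5, Σt^2·y = 10353, Σt·y = 1581, Σy = 251.)
Solving the 3×3 system (Gaussian elimination) gives a = 21535/7118, b = -12717/7118, c = 5194/3559.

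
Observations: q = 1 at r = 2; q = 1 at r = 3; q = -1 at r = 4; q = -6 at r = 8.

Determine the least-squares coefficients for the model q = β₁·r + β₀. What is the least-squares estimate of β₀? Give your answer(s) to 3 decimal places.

Compute the Gram sums: Σr·r = 93, Σr = 17, Σ1 = 4.
Right-hand side: Σr·q = -47, Σq = -5.
XᵀX·[β₁, β₀]ᵀ = Xᵀq becomes [[93, 17]; [17, 4]]·[β₁, β₀]ᵀ = [-47, -5]ᵀ.
Δ = 93·4 − 17² = 83.
β₁ = ((-47)·4 − 17·(-5))/83 = -103/83; β₀ = (93·(-5) − 17·(-47))/83 = 334/83.

β₀ = 4.024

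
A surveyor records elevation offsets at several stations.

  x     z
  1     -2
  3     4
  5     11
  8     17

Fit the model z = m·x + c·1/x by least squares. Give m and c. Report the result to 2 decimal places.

m = 2.21, c = -4.44

Entries of MᵀM: Σx·x = 99, Σx·1/x = 4, Σ1/x·1/x = 16801/14400.
Right-hand side: Σx·z = 201, Σ1/x·z = 439/120.
Δ = 99·(16801/14400) − 4² = 159211/1600.
m = (201·(16801/14400) − 4·(439/120))/(159211/1600) = 351809/159211; c = (99·(439/120) − 4·201)/(159211/1600) = -706920/159211.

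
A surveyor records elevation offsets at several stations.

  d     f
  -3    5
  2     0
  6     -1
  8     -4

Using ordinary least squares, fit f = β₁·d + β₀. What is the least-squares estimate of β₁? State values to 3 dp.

β₁ = -0.749

Forming MᵀM = [[113, 13]; [13, 4]] and Mᵀf = [-53, 0]ᵀ gives MᵀM·[β₁, β₀]ᵀ = Mᵀf.
Eliminating β₀: 4·(row 1) − 13·(row 2) gives 283·β₁ = 4·(-53) − 13·0 = -212, so β₁ = -212/283.
Then β₀ = (0 − 13·(-212/283))/4 = 689/283.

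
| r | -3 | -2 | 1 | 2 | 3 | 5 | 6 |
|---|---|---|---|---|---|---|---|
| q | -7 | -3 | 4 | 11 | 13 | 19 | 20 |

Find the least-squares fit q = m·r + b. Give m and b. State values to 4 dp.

Entries of AᵀA: Σr·r = 88, Σr = 12, Σ1 = 7.
And Σr·q = 307, Σq = 57.
Eliminating b: 7·(row 1) − 12·(row 2) gives 472·m = 7·307 − 12·57 = 1465, so m = 1465/472.
Then b = (57 − 12·(1465/472))/7 = 333/118.

m = 3.1038, b = 2.8220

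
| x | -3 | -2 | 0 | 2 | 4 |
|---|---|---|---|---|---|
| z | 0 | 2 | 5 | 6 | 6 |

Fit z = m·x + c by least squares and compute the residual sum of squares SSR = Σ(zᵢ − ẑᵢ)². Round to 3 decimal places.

SSR = 4.555

The normal system AᵀA·[m, c]ᵀ = Aᵀz is [[33, 1]; [1, 5]]·[m, c]ᵀ = [32, 19]ᵀ.
Eliminating c: 5·(row 1) − 1·(row 2) gives 164·m = 5·32 − 1·19 = 141, so m = 141/164.
Then c = (19 − 1·(141/164))/5 = 595/164.
Residuals: -43/41, 15/164, 225/164, 107/164, -175/164; SSR = 747/164.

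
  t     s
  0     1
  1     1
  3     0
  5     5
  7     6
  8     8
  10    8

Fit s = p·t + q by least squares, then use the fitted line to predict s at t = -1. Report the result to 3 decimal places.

Compute the Gram sums: Σt·t = 248, Σt = 34, Σ1 = 7.
And Σt·s = 212, Σs = 29.
So XᵀX·[p, q]ᵀ = Xᵀs: [[248, 34]; [34, 7]]·[p, q]ᵀ = [212, 29]ᵀ.
det = 248·7 − 34² = 580.
p = (212·7 − 34·29)/580 = 249/290; q = (248·29 − 34·212)/580 = -4/145.
At t = -1: ŝ = (249/290)·(-1) + (-4/145)·(1) = -257/290.

ŝ = -0.886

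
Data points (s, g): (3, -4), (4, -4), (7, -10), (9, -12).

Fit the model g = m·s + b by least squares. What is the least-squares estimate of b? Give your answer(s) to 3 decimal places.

The normal equations are: 155·m + 23·b = -206;  23·m + 4·b = -30.
det = 155·4 − 23² = 91.
m = ((-206)·4 − 23·(-30))/91 = -134/91; b = (155·(-30) − 23·(-206))/91 = 88/91.

b = 0.967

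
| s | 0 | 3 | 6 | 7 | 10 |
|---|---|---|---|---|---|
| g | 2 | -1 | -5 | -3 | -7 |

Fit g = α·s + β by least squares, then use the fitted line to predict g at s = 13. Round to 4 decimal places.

With design matrix X, XᵀX = [[194, 26]; [26, 5]] and Xᵀg = [-124, -14]ᵀ.
Eliminating β: 5·(row 1) − 26·(row 2) gives 294·α = 5·(-124) − 26·(-14) = -256, so α = -128/147.
Then β = ((-14) − 26·(-128/147))/5 = 254/147.
At s = 13: ĝ = (-128/147)·(13) + (254/147)·(1) = -470/49.

ĝ = -9.5918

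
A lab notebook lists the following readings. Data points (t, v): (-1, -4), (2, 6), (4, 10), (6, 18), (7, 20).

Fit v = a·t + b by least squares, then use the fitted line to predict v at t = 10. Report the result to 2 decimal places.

v̂ = 29.26

Normal-equation sums: Σt·t = 106, Σt = 18, Σ1 = 5.
For Mᵀv: Σt·v = 304, Σv = 50.
Eliminating b: 5·(row 1) − 18·(row 2) gives 206·a = 5·304 − 18·50 = 620, so a = 310/103.
Then b = (50 − 18·(310/103))/5 = -86/103.
At t = 10: v̂ = (310/103)·(10) + (-86/103)·(1) = 3014/103.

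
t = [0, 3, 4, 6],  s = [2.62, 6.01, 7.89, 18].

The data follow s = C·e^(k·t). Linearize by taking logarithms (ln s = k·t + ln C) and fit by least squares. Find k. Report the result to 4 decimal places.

k = 0.3157

With ln sᵢ as the transformed response and tᵢ as the regressor:
Over the data: Σt = 13.0000, Σ(t)² = 61.0000, Σln s = 7.7126, Σt·ln s = 30.9849.
Normal system: [[61.0000, 13.0000]; [13.0000, 4]]·[k, ln C]ᵀ = [30.9849, 7.7126]ᵀ.
Δ = 61.0000·4 − (13.0000)² = 75.0000; k = (30.9849·4 − 13.0000·7.7126)/75.0000 = 0.31568, ln C = (61.0000·7.7126 − 13.0000·30.9849)/75.0000 = 0.90217.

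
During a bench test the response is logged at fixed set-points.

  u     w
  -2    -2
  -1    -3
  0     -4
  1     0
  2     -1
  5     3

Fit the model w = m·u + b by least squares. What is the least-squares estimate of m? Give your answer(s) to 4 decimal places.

Sums needed: Σu·u = 35, Σu = 5, Σ1 = 6.
Moment sums: Σu·w = 20, Σw = -7.
So XᵀX·[m, b]ᵀ = Xᵀw: [[35, 5]; [5, 6]]·[m, b]ᵀ = [20, -7]ᵀ.
Determinant 35·6 − 5² = 185.
m = (20·6 − 5·(-7))/185 = 31/37; b = (35·(-7) − 5·20)/185 = -69/37.

m = 0.8378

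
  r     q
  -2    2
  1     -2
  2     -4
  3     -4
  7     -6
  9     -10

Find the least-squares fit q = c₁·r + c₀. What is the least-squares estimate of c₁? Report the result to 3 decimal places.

c₁ = -0.959

AᵀA·[c₁, c₀]ᵀ = Aᵀq reads: 148·c₁ + 20·c₀ = -158;  20·c₁ + 6·c₀ = -24.
Δ = 148·6 − 20² = 488.
c₁ = ((-158)·6 − 20·(-24))/488 = -117/122; c₀ = (148·(-24) − 20·(-158))/488 = -49/61.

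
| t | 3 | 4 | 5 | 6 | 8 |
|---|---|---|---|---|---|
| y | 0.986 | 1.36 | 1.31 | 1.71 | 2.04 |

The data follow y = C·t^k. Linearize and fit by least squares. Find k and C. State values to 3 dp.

k = 0.712, C = 0.462

With ln yᵢ as the transformed response and ln tᵢ as the regressor:
XᵀX = [[13.2535, 7.9655]; [7.9655, 5]], rhs = [3.2892, 1.8129]ᵀ  (here Σln t = 7.9655, Σ(ln t)² = 13.2535, Σln y = 1.8129, Σln t·ln y = 3.2892).
Δ = 13.2535·5 − (7.9655)² = 2.8177; k = (3.2892·5 − 7.9655·1.8129)/2.8177 = 0.71173, ln C = (13.2535·1.8129 − 7.9655·3.2892)/2.8177 = -0.77129, so C = exp(-0.77129) = 0.46241.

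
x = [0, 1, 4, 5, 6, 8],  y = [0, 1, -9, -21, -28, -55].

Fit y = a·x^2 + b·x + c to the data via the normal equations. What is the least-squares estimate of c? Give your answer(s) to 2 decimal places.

c = 0.32

AᵀA·[a, b, c]ᵀ = Aᵀy reads: 6274·a + 918·b + 142·c = -5196;  918·a + 142·b + 24·c = -748;  142·a + 24·b + 6·c = -112.
(Σx^2·x^2 = 6274, Σx^2·x = 918, Σx^2 = 142, Σx·x = 142, Σx = 24, Σ1 = 6, Σx^2·y = -5196, Σx·y = -748, Σy = -112.)
Solving the 3×3 system (Gaussian elimination) gives a = -824/785, b = 230/157, c = 248/785.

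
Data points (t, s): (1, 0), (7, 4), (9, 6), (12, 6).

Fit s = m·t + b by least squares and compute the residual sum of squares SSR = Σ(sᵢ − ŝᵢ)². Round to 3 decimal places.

Sums needed: Σt·t = 275, Σt = 29, Σ1 = 4.
And Σt·s = 154, Σs = 16.
XᵀX·[m, b]ᵀ = Xᵀs becomes [[275, 29]; [29, 4]]·[m, b]ᵀ = [154, 16]ᵀ.
Eliminating b: 4·(row 1) − 29·(row 2) gives 259·m = 4·154 − 29·16 = 152, so m = 152/259.
Then b = (16 − 29·(152/259))/4 = -66/259.
Residuals: -86/259, 38/259, 36/37, -204/259; SSR = 440/259.

SSR = 1.699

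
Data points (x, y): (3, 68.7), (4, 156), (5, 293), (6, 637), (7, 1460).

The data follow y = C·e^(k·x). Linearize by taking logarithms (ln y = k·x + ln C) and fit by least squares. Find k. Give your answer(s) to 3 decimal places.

k = 0.752

Let Y = ln y. Fitting Y = k·x + ln C by least squares:
Σx = 25.0000, Σ(x)² = 135.0000, Σln y = 28.7027, Σx·ln y = 151.0335.
Equations: 135.0000·k + 25.0000·ln C = 151.0335;  25.0000·k + 5·ln C = 28.7027.
Slope k = (n·Σx·ln y − Σx·Σln y)/(n·Σ(x)² − (Σx)²) = (5·151.0335 − 25.0000·28.7027)/50.0000 = 0.75198; ln C = (Σln y − k·Σx)/n = 1.98065.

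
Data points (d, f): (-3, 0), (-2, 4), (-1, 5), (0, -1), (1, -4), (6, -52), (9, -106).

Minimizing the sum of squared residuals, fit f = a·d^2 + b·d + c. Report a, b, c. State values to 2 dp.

a = -0.98, b = -3.04, c = 0.78

Setting ∂/∂a … = 0 gives: 7956·a + 910·b + 132·c = -10441;  910·a + 132·b + 10·c = -1283;  132·a + 10·b + 7·c = -154.
Row-reducing yields a = -60167/61534, b = -186931/61534, c = 23937/30767.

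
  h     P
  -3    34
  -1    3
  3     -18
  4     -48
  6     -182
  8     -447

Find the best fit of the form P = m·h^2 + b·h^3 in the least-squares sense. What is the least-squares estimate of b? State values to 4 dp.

b = -0.9817

Setting ∂/∂m … = 0 gives: 5811·m + 41567·b = -35781;  41567·m + 314355·b = -272655.
Δ = 5811·314355 − 41567² = 98901416.
m = ((-35781)·314355 − 41567·(-272655))/98901416 = 42757065/49450708; b = (5811·(-272655) − 41567·(-35781))/98901416 = -48544689/49450708.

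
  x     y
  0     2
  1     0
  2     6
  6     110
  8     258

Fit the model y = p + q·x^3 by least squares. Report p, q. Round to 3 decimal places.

p = 1.231, q = 0.502

Entries of MᵀM: Σ1 = 5, Σx^3 = 737, Σx^3·x^3 = 308865.
Right-hand side: Σy = 376, Σx^3·y = 155904.
Determinant 5·308865 − 737² = 1001156.
p = (376·308865 − 737·155904)/1001156 = 307998/250289; q = (5·155904 − 737·376)/1001156 = 125602/250289.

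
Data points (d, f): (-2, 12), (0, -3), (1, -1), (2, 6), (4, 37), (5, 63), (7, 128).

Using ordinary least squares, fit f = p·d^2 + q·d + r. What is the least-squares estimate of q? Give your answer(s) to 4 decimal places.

Setting ∂/∂p … = 0 gives: 3315·p + 533·q + 99·r = 8510;  533·p + 99·q + 17·r = 1346;  99·p + 17·q + 7·r = 242.
Solving the 3×3 system (Gaussian elimination) gives p = 31397/10901, q = -15937/10901, r = -28476/10901.

q = -1.4620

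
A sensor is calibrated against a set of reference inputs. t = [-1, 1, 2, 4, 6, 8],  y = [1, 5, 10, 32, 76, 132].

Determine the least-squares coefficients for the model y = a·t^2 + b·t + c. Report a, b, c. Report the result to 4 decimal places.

Entries of XᵀX: Σt^2·t^2 = 5666, Σt^2·t = 800, Σt^2 = 122, Σt·t = 122, Σt = 20, Σ1 = 6.
And Σt^2·y = 11742, Σt·y = 1664, Σy = 256.
Normal equations: [[5666, 800, 122]; [800, 122, 20]; [122, 20, 6]]·[a, b, c]ᵀ = [11742, 1664, 256]ᵀ.
Solving the 3×3 system (Gaussian elimination) gives a = 32125/16158, b = 4183/8079, c = 2771/5386.

a = 1.9882, b = 0.5178, c = 0.5145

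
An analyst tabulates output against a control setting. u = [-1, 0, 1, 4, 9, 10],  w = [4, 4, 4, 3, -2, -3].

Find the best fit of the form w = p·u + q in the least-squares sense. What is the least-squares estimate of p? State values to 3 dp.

The normal system MᵀM·[p, q]ᵀ = Mᵀw is [[199, 23]; [23, 6]]·[p, q]ᵀ = [-36, 10]ᵀ.
Eliminating q: 6·(row 1) − 23·(row 2) gives 665·p = 6·(-36) − 23·10 = -446, so p = -446/665.
Then q = (10 − 23·(-446/665))/6 = 2818/665.

p = -0.671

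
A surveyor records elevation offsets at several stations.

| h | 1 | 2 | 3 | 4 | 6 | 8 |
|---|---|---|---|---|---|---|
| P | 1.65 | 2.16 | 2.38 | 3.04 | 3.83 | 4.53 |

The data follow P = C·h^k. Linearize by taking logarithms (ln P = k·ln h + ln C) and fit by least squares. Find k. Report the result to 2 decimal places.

Linearized form: ln P = k·ln h + ln C. From the 6 transformed points,
Σln h = 7.0493, Σ(ln h)² = 11.1437, Σln P = 6.1034, Σln h·ln P = 8.5753.
Equations: 11.1437·k + 7.0493·ln C = 8.5753;  7.0493·k + 6·ln C = 6.1034.
Δ = 11.1437·6 − (7.0493)² = 17.1702; k = (8.5753·6 − 7.0493·6.1034)/17.1702 = 0.49081, ln C = (11.1437·6.1034 − 7.0493·8.5753)/17.1702 = 0.44060.

k = 0.49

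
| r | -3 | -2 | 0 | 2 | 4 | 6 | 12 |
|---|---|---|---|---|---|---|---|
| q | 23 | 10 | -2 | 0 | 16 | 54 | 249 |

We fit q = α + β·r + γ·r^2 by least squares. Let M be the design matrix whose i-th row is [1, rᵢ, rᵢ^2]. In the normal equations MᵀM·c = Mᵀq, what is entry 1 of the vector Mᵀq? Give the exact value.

350

Entry 1 ↔ basis 1, so (Mᵀq)_{1} = Σᵢ qᵢ = (1)·(23) + (1)·(10) + (1)·(-2) + (1)·(0) + (1)·(16) + (1)·(54) + (1)·(249) = 350.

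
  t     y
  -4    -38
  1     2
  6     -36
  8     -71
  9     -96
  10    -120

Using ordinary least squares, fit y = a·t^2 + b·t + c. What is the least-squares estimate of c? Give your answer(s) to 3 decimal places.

c = -0.073

With design matrix M, MᵀM = [[22210, 2394, 298]; [2394, 298, 30]; [298, 30, 6]] and Mᵀy = [-26222, -2694, -359]ᵀ.
Solving the 3×3 system (Gaussian elimination) gives a = -321953/209524, b = 693807/209524, c = -7611/104762.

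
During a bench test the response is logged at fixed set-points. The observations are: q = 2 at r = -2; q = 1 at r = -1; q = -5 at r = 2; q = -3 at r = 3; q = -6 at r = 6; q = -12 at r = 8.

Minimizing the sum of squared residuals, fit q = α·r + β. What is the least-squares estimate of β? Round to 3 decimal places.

MᵀM·[α, β]ᵀ = Mᵀq reads: 118·α + 16·β = -156;  16·α + 6·β = -23.
(Σr·r = 118, Σr = 16, Σ1 = 6, Σr·q = -156, Σq = -23.)
Determinant 118·6 − 16² = 452.
α = ((-156)·6 − 16·(-23))/452 = -142/113; β = (118·(-23) − 16·(-156))/452 = -109/226.

β = -0.482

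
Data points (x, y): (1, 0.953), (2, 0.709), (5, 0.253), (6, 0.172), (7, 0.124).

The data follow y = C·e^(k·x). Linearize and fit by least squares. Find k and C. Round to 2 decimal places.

Let Y = ln y. Fitting Y = k·x + ln C by least squares:
Σx = 21.0000, Σ(x)² = 115.0000, Σln y = -5.6141, Σx·ln y = -32.7816.
Equations: 115.0000·k + 21.0000·ln C = -32.7816;  21.0000·k + 5·ln C = -5.6141.
Δ = 115.0000·5 − (21.0000)² = 134.0000; k = (-32.7816·5 − 21.0000·-5.6141)/134.0000 = -0.34337, ln C = (115.0000·-5.6141 − 21.0000·-32.7816)/134.0000 = 0.31932, so C = exp(0.31932) = 1.37619.

k = -0.34, C = 1.38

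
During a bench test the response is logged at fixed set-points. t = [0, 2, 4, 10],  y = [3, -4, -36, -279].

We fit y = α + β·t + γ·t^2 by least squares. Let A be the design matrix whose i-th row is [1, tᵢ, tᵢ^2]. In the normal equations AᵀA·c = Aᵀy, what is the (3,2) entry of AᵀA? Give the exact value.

Row 3 ↔ basis t^2, column 2 ↔ basis t, so (AᵀA)_{3,2} = Σᵢ (t^2)·(t) = (0)·(0) + (4)·(2) + (16)·(4) + (100)·(10) = 1072.

1072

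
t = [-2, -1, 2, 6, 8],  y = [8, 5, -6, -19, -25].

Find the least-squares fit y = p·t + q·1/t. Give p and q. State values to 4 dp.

From the data, Σt·t = 109, Σt·1/t = 5, Σ1/t·1/t = 889/576.
Moment sums: Σt·y = -347, Σ1/t·y = -439/24.
Δ = 109·(889/576) − 5² = 82501/576.
p = ((-347)·(889/576) − 5·(-439/24))/(82501/576) = -255803/82501; q = (109·(-439/24) − 5·(-347))/(82501/576) = -149064/82501.

p = -3.1006, q = -1.8068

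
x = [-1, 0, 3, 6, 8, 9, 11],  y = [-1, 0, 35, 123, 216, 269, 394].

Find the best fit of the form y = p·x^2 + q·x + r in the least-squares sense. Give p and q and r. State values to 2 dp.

The normal system MᵀM·[p, q, r]ᵀ = Mᵀy is [[26676, 2814, 312]; [2814, 312, 36]; [312, 36, 7]]·[p, q, r]ᵀ = [88029, 9327, 1036]ᵀ.
Row-reducing yields p = 183885/61138, q = 174173/61138, r = -1970/2779.

p = 3.01, q = 2.85, r = -0.71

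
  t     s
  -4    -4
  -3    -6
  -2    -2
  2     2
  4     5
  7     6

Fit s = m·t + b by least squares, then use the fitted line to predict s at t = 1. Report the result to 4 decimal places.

ŝ = 0.5280

Forming XᵀX = [[98, 4]; [4, 6]] and Xᵀs = [104, 1]ᵀ gives XᵀX·[m, b]ᵀ = Xᵀs.
Δ = 98·6 − 4² = 572.
m = (104·6 − 4·1)/572 = 155/143; b = (98·1 − 4·104)/572 = -159/286.
At t = 1: ŝ = (155/143)·(1) + (-159/286)·(1) = 151/286.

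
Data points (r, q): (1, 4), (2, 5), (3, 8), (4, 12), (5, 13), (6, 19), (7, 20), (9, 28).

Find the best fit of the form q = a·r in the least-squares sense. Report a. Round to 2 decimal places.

a = 2.97

Setting ∂/∂a … = 0 gives: 221·a = 657.
a = 657/221 = 2.97285.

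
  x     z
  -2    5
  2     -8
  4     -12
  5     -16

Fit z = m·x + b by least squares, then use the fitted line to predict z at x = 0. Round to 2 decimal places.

Entries of AᵀA: Σx·x = 49, Σx = 9, Σ1 = 4.
And Σx·z = -154, Σz = -31.
So AᵀA·[m, b]ᵀ = Aᵀz: [[49, 9]; [9, 4]]·[m, b]ᵀ = [-154, -31]ᵀ.
Eliminating b: 4·(row 1) − 9·(row 2) gives 115·m = 4·(-154) − 9·(-31) = -337, so m = -337/115.
Then b = ((-31) − 9·(-337/115))/4 = -133/115.
At x = 0: ẑ = (-337/115)·(0) + (-133/115)·(1) = -133/115.

ẑ = -1.16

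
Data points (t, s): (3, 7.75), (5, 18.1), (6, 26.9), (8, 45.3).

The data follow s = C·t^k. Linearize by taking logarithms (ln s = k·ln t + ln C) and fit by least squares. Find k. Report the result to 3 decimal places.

k = 1.804

Let Y = ln s. Fitting Y = k·ln t + ln C by least squares:
Σln t = 6.5793, Σ(ln t)² = 11.3317, Σln s = 12.0490, Σln t·ln s = 20.7387.
Equations: 11.3317·k + 6.5793·ln C = 20.7387;  6.5793·k + 4·ln C = 12.0490.
Slope k = (n·Σln t·ln s − Σln t·Σln s)/(n·Σ(ln t)² − (Σln t)²) = (4·20.7387 − 6.5793·12.0490)/2.0403 = 1.80412; ln C = (Σln s − k·Σln t)/n = 0.04483.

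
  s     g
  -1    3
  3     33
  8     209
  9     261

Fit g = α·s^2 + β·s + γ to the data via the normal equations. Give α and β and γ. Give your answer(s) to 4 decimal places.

From the data, Σs^2·s^2 = 10739, Σs^2·s = 1267, Σs^2 = 155, Σs·s = 155, Σs = 19, Σ1 = 4.
For Xᵀg: Σs^2·g = 34817, Σs·g = 4117, Σg = 506.
Solving the 3×3 system (Gaussian elimination) gives α = 67/22, β = 3/2, γ = 15/11.

α = 3.0455, β = 1.5000, γ = 1.3636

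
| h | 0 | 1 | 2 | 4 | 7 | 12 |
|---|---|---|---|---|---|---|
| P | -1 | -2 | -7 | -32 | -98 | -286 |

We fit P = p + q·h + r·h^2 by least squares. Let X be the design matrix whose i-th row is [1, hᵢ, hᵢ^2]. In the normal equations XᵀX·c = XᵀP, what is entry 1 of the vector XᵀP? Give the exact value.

Entry 1 ↔ basis 1, so (XᵀP)_{1} = Σᵢ Pᵢ = (1)·(-1) + (1)·(-2) + (1)·(-7) + (1)·(-32) + (1)·(-98) + (1)·(-286) = -426.

-426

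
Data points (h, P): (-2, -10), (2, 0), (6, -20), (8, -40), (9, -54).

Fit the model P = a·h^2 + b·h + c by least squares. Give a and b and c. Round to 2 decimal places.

Sums needed: Σh^2·h^2 = 11985, Σh^2·h = 1457, Σh^2 = 189, Σh·h = 189, Σh = 23, Σ1 = 5.
And Σh^2·P = -7694, Σh·P = -906, ΣP = -124.
Inverting the 3×3 Gram matrix, [a, b, c]ᵀ = [-5093/5527, 177779/71851, -96988/71851]ᵀ.

a = -0.92, b = 2.47, c = -1.35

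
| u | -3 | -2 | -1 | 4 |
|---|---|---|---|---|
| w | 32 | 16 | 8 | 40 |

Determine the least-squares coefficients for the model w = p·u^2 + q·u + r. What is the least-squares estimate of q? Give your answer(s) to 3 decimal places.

Compute the Gram sums: Σu^2·u^2 = 354, Σu^2·u = 28, Σu^2 = 30, Σu·u = 30, Σu = -2, Σ1 = 4.
Moment sums: Σu^2·w = 1000, Σu·w = 24, Σw = 96.
Normal equations: [[354, 28, 30]; [28, 30, -2]; [30, -2, 4]]·[p, q, r]ᵀ = [1000, 24, 96]ᵀ.
Row-reducing yields p = 1256/473, q = -16/11, r = 1588/473.

q = -1.455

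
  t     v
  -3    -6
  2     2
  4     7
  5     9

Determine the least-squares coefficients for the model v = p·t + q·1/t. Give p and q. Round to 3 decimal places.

Normal-equation sums: Σt·t = 54, Σt·1/t = 4, Σ1/t·1/t = 1669/3600.
And Σt·v = 95, Σ1/t·v = 131/20.
MᵀM·[p, q]ᵀ = Mᵀv becomes [[54, 4]; [4, 1669/3600]]·[p, q]ᵀ = [95, 131/20]ᵀ.
det = 54·(1669/3600) − 4² = 1807/200.
p = (95·(1669/3600) − 4·(131/20))/(1807/200) = 64235/32526; q = (54·(131/20) − 4·95)/(1807/200) = -5260/1807.

p = 1.975, q = -2.911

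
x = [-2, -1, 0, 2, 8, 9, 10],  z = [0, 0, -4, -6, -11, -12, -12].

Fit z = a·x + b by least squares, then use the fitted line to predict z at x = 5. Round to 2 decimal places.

ẑ = -7.74

Compute the Gram sums: Σx·x = 254, Σx = 26, Σ1 = 7.
For Aᵀz: Σx·z = -328, Σz = -45.
AᵀA·[a, b]ᵀ = Aᵀz becomes [[254, 26]; [26, 7]]·[a, b]ᵀ = [-328, -45]ᵀ.
Eliminating b: 7·(row 1) − 26·(row 2) gives 1102·a = 7·(-328) − 26·(-45) = -1126, so a = -563/551.
Then b = ((-45) − 26·(-563/551))/7 = -1451/551.
At x = 5: ẑ = (-563/551)·(5) + (-1451/551)·(1) = -4266/551.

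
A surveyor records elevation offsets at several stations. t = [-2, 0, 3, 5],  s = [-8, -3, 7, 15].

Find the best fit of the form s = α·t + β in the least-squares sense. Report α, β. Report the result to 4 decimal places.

α = 3.2931, β = -2.1897

Entries of XᵀX: Σt·t = 38, Σt = 6, Σ1 = 4.
Moment sums: Σt·s = 112, Σs = 11.
Eliminating β: 4·(row 1) − 6·(row 2) gives 116·α = 4·112 − 6·11 = 382, so α = 191/58.
Then β = (11 − 6·(191/58))/4 = -127/58.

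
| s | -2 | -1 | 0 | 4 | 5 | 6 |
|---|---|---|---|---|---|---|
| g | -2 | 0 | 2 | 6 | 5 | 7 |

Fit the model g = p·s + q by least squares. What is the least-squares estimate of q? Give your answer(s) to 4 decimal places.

q = 0.9655

The normal system XᵀX·[p, q]ᵀ = Xᵀg is [[82, 12]; [12, 6]]·[p, q]ᵀ = [95, 18]ᵀ.
Eliminating q: 6·(row 1) − 12·(row 2) gives 348·p = 6·95 − 12·18 = 354, so p = 59/58.
Then q = (18 − 12·(59/58))/6 = 28/29.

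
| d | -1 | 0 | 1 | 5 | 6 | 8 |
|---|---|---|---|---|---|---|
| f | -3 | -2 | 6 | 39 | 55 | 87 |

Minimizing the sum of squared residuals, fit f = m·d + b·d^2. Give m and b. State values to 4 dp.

The normal equations are: 127·m + 853·b = 1230;  853·m + 6019·b = 8526.
Δ = 127·6019 − 853² = 36804.
m = (1230·6019 − 853·8526)/36804 = 10891/3067; b = (127·8526 − 853·1230)/36804 = 2801/3067.

m = 3.5510, b = 0.9133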